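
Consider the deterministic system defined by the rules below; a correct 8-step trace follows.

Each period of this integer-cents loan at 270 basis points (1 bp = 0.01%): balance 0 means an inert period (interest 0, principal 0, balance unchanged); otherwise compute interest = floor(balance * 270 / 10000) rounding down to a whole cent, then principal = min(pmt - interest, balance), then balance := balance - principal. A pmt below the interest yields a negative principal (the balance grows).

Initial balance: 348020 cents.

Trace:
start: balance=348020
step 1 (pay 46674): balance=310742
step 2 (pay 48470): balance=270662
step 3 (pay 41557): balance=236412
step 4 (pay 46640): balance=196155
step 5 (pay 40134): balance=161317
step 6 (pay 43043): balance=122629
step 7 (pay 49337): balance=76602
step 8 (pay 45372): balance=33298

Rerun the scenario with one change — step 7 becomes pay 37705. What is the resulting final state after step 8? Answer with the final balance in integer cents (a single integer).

45244

(re-executing from step 7 with the substitution; state before step 7: balance=122629)
step 7 (pay 37705): balance=88234
step 8 (pay 45372): balance=45244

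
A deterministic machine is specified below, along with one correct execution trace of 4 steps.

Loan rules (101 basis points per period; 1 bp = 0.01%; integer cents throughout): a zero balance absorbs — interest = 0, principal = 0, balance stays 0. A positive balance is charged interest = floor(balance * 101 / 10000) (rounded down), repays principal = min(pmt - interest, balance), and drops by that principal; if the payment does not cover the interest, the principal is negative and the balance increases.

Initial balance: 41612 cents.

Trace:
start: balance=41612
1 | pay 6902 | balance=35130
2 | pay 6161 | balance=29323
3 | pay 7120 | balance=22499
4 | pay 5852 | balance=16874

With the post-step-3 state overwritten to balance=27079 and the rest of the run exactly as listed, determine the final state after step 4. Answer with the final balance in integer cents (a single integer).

21500

state after step 3 := balance=27079
4 | pay 5852 | balance=21500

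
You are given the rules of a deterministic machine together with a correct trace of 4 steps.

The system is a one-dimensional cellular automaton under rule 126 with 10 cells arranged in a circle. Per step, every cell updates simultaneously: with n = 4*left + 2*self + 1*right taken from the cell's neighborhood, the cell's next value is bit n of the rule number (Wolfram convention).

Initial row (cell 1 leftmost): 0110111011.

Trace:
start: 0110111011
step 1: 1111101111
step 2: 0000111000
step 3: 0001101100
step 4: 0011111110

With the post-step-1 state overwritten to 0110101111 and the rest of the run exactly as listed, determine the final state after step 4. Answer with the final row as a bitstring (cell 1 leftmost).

1000011001

state after step 1 := 0110101111
step 2: 1111111001
step 3: 0000001111
step 4: 1000011001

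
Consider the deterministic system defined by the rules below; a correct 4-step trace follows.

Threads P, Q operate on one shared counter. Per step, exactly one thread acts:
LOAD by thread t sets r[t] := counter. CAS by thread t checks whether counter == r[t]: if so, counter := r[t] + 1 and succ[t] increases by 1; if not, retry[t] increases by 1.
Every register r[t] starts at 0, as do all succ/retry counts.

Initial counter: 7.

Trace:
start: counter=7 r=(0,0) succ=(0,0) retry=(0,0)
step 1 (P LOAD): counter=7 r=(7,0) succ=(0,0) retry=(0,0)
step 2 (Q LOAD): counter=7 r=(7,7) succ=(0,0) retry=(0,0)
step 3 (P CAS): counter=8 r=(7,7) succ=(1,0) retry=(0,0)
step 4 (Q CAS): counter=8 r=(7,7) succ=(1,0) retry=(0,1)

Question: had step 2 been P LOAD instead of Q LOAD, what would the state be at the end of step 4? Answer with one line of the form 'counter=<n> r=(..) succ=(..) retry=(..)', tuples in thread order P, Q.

counter=8 r=(7,0) succ=(1,0) retry=(0,1)

(re-executing from step 2 with the substitution; state before step 2: counter=7 r=(7,0) succ=(0,0) retry=(0,0))
step 2 (P LOAD): counter=7 r=(7,0) succ=(0,0) retry=(0,0)
step 3 (P CAS): counter=8 r=(7,0) succ=(1,0) retry=(0,0)
step 4 (Q CAS): counter=8 r=(7,0) succ=(1,0) retry=(0,1)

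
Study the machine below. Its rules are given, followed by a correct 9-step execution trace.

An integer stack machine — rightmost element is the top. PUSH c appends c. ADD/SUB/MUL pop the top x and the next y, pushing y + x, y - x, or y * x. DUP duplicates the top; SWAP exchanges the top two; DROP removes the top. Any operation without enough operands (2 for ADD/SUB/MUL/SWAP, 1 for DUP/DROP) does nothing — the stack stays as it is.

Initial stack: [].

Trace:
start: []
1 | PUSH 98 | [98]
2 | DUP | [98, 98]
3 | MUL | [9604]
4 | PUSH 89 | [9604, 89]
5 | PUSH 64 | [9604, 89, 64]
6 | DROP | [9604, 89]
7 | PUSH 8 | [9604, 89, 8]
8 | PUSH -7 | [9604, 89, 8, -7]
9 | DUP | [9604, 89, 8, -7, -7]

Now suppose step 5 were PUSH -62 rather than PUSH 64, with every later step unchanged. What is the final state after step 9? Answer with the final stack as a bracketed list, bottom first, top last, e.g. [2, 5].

[9604, 89, 8, -7, -7]

(re-executing from step 5 with the substitution; state before step 5: [9604, 89])
5 | PUSH -62 | [9604, 89, -62]
6 | DROP | [9604, 89]
7 | PUSH 8 | [9604, 89, 8]
8 | PUSH -7 | [9604, 89, 8, -7]
9 | DUP | [9604, 89, 8, -7, -7]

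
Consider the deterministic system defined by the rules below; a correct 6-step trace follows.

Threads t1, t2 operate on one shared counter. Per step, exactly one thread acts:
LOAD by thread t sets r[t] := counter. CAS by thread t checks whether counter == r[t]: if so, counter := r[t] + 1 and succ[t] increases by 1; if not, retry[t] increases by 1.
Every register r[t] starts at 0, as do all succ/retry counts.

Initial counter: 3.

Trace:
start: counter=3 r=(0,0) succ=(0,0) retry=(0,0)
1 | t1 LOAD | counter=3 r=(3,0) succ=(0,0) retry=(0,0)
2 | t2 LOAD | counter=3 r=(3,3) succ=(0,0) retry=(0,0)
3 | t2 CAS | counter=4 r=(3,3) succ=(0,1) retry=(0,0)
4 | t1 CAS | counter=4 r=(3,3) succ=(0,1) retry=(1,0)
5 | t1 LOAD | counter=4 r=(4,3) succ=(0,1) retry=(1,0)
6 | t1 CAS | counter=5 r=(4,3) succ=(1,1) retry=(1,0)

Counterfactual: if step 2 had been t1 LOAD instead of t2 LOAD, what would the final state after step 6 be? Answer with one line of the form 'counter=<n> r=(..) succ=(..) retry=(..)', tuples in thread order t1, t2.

(re-executing from step 2 with the substitution; state before step 2: counter=3 r=(3,0) succ=(0,0) retry=(0,0))
2 | t1 LOAD | counter=3 r=(3,0) succ=(0,0) retry=(0,0)
3 | t2 CAS | counter=3 r=(3,0) succ=(0,0) retry=(0,1)
4 | t1 CAS | counter=4 r=(3,0) succ=(1,0) retry=(0,1)
5 | t1 LOAD | counter=4 r=(4,0) succ=(1,0) retry=(0,1)
6 | t1 CAS | counter=5 r=(4,0) succ=(2,0) retry=(0,1)

counter=5 r=(4,0) succ=(2,0) retry=(0,1)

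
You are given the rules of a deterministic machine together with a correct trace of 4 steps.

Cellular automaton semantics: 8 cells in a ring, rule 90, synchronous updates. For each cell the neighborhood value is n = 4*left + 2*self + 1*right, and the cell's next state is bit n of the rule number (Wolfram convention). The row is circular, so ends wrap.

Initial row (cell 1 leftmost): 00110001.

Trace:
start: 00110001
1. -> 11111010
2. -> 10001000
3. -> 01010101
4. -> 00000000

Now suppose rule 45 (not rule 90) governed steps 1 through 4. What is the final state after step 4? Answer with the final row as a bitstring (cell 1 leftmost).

10100101

(re-executing steps 1..4 under rule 45; state before step 1: 00110001)
1. -> 00100101
2. -> 00100111
3. -> 00100100
4. -> 10100101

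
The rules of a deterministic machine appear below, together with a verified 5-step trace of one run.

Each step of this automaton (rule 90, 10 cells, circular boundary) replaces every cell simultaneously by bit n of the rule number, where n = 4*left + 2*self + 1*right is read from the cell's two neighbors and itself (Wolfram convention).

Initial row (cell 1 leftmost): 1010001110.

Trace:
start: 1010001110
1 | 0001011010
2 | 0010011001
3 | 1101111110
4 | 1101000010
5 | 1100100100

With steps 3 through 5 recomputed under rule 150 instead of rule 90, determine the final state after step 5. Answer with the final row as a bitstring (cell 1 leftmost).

(re-executing steps 3..5 under rule 150; state before step 3: 0010011001)
3 | 1111100111
4 | 1111011011
5 | 1110000001

1110000001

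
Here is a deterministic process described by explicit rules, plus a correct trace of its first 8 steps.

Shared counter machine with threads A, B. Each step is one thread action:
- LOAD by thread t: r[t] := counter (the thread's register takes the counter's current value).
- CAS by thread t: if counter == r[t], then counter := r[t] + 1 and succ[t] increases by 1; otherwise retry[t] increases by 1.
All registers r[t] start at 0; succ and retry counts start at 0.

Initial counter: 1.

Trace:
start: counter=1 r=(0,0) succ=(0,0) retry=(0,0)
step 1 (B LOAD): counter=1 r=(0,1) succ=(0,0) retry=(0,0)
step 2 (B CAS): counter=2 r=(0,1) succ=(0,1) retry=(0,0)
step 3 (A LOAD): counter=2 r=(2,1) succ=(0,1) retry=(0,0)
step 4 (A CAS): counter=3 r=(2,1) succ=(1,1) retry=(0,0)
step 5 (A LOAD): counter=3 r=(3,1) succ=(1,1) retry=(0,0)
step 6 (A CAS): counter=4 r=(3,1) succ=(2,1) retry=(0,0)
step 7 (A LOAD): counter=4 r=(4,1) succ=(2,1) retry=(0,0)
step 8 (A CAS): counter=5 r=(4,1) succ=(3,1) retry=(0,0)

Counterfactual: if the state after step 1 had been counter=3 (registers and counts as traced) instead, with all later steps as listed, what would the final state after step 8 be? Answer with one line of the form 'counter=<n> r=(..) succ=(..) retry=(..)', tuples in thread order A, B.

state after step 1 := counter=3 r=(0,1) succ=(0,0) retry=(0,0)
step 2 (B CAS): counter=3 r=(0,1) succ=(0,0) retry=(0,1)
step 3 (A LOAD): counter=3 r=(3,1) succ=(0,0) retry=(0,1)
step 4 (A CAS): counter=4 r=(3,1) succ=(1,0) retry=(0,1)
step 5 (A LOAD): counter=4 r=(4,1) succ=(1,0) retry=(0,1)
step 6 (A CAS): counter=5 r=(4,1) succ=(2,0) retry=(0,1)
step 7 (A LOAD): counter=5 r=(5,1) succ=(2,0) retry=(0,1)
step 8 (A CAS): counter=6 r=(5,1) succ=(3,0) retry=(0,1)

counter=6 r=(5,1) succ=(3,0) retry=(0,1)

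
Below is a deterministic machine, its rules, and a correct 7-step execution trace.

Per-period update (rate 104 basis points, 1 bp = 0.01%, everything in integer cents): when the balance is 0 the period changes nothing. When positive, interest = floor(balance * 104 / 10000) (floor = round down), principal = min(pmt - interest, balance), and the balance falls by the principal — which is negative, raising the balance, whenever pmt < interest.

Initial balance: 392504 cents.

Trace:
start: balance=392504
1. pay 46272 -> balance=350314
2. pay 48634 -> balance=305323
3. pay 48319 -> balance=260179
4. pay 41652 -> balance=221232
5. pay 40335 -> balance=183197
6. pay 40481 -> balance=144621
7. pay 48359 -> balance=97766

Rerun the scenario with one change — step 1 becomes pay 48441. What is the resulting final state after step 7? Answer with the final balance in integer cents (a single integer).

95457

(re-executing from step 1 with the substitution; state before step 1: balance=392504)
1. pay 48441 -> balance=348145
2. pay 48634 -> balance=303131
3. pay 48319 -> balance=257964
4. pay 41652 -> balance=218994
5. pay 40335 -> balance=180936
6. pay 40481 -> balance=142336
7. pay 48359 -> balance=95457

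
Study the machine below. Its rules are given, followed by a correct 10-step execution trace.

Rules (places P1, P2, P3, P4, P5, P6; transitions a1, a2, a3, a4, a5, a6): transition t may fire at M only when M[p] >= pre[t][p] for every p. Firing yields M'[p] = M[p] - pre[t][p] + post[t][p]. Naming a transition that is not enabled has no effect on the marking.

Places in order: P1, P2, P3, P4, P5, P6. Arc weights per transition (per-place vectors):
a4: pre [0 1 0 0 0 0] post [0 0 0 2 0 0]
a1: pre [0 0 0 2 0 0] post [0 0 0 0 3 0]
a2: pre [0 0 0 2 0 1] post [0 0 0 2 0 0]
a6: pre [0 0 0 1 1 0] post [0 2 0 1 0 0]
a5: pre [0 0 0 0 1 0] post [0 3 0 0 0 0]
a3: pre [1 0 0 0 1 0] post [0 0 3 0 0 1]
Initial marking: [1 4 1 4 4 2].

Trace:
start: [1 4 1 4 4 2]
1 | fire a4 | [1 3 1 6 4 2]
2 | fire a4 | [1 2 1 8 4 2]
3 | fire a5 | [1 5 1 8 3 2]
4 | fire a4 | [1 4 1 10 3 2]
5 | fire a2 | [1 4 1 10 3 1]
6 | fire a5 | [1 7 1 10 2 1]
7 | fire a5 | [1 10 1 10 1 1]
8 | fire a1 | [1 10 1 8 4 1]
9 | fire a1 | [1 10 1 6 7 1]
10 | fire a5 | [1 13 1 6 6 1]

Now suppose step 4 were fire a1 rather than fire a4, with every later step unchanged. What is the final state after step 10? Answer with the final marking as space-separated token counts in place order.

1 14 1 2 9 1

(re-executing from step 4 with the substitution; state before step 4: [1 5 1 8 3 2])
4 | fire a1 | [1 5 1 6 6 2]
5 | fire a2 | [1 5 1 6 6 1]
6 | fire a5 | [1 8 1 6 5 1]
7 | fire a5 | [1 11 1 6 4 1]
8 | fire a1 | [1 11 1 4 7 1]
9 | fire a1 | [1 11 1 2 10 1]
10 | fire a5 | [1 14 1 2 9 1]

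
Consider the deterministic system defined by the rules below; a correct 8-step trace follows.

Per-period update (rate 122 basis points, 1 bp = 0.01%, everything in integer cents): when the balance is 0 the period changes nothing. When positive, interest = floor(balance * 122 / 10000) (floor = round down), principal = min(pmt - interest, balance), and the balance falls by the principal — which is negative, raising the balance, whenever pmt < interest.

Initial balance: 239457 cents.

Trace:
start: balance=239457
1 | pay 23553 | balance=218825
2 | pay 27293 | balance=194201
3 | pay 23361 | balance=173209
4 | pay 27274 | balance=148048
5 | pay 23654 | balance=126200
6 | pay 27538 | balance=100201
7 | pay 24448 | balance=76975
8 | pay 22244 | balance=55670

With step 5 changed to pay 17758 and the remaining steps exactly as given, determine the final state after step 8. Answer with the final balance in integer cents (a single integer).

(re-executing from step 5 with the substitution; state before step 5: balance=148048)
5 | pay 17758 | balance=132096
6 | pay 27538 | balance=106169
7 | pay 24448 | balance=83016
8 | pay 22244 | balance=61784

61784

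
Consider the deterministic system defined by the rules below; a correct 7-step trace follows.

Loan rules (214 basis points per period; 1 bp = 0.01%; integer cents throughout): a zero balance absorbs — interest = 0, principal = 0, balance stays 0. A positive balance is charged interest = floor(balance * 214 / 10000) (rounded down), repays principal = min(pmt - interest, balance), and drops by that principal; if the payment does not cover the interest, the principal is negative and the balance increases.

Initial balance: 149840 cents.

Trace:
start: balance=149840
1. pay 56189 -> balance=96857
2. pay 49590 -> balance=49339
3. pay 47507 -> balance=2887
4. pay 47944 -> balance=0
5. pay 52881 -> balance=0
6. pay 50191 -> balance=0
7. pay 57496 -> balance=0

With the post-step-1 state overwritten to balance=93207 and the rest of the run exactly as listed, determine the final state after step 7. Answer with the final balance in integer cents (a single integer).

0

state after step 1 := balance=93207
2. pay 49590 -> balance=45611
3. pay 47507 -> balance=0
4. pay 47944 -> balance=0
5. pay 52881 -> balance=0
6. pay 50191 -> balance=0
7. pay 57496 -> balance=0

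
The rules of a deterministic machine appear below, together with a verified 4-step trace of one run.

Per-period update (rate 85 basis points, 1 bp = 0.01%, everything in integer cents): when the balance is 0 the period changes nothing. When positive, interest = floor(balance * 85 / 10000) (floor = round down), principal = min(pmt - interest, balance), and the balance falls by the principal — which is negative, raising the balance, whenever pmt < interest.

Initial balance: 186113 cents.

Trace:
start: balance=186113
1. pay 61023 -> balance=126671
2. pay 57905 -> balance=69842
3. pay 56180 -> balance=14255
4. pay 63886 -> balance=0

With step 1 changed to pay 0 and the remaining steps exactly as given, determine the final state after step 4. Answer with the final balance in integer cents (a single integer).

13082

(re-executing from step 1 with the substitution; state before step 1: balance=186113)
1. pay 0 -> balance=187694
2. pay 57905 -> balance=131384
3. pay 56180 -> balance=76320
4. pay 63886 -> balance=13082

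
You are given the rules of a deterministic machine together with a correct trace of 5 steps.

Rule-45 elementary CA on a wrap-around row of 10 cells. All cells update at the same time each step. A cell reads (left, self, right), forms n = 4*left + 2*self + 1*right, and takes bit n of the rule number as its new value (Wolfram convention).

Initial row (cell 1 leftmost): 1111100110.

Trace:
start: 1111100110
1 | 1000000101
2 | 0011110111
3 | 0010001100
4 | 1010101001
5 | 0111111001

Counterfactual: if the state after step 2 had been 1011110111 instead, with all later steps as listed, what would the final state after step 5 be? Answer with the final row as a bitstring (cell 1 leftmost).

1100111001

state after step 2 := 1011110111
3 | 0110001100
4 | 0100101001
5 | 1100111001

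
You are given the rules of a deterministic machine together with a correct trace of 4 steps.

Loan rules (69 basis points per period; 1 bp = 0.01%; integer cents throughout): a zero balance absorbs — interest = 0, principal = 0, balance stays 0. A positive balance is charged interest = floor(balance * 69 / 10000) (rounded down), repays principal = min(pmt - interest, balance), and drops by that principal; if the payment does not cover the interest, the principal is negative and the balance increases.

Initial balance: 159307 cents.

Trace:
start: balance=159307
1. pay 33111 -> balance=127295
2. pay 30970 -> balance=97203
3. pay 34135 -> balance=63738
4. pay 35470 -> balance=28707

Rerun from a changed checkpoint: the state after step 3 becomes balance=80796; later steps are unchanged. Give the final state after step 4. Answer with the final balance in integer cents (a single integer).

45883

state after step 3 := balance=80796
4. pay 35470 -> balance=45883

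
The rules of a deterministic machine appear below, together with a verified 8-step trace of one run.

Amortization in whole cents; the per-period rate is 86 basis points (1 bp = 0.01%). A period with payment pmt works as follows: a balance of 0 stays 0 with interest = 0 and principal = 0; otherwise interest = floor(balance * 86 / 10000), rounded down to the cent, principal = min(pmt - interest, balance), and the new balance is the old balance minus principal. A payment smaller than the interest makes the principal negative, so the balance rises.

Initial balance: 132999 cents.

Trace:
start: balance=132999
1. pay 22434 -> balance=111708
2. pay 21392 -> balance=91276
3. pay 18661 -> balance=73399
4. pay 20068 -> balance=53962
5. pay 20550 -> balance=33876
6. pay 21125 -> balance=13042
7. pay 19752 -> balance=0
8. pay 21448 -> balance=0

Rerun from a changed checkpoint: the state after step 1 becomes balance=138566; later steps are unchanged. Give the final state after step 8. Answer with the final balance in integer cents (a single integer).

414

state after step 1 := balance=138566
2. pay 21392 -> balance=118365
3. pay 18661 -> balance=100721
4. pay 20068 -> balance=81519
5. pay 20550 -> balance=61670
6. pay 21125 -> balance=41075
7. pay 19752 -> balance=21676
8. pay 21448 -> balance=414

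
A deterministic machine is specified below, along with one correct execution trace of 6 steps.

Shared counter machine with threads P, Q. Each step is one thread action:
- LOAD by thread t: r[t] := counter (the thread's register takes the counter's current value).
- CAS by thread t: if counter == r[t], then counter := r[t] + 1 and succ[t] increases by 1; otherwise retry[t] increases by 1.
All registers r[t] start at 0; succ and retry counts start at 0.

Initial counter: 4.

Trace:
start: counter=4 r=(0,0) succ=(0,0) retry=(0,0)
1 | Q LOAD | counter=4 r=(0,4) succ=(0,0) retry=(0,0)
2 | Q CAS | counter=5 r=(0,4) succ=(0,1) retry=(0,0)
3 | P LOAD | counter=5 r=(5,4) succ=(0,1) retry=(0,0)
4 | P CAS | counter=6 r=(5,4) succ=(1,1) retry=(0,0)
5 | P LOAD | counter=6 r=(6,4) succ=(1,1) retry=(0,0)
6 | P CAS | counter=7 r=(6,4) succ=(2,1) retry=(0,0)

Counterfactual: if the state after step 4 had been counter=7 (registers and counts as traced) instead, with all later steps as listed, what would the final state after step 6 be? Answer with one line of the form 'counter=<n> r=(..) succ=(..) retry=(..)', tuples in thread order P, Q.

state after step 4 := counter=7 r=(5,4) succ=(1,1) retry=(0,0)
5 | P LOAD | counter=7 r=(7,4) succ=(1,1) retry=(0,0)
6 | P CAS | counter=8 r=(7,4) succ=(2,1) retry=(0,0)

counter=8 r=(7,4) succ=(2,1) retry=(0,0)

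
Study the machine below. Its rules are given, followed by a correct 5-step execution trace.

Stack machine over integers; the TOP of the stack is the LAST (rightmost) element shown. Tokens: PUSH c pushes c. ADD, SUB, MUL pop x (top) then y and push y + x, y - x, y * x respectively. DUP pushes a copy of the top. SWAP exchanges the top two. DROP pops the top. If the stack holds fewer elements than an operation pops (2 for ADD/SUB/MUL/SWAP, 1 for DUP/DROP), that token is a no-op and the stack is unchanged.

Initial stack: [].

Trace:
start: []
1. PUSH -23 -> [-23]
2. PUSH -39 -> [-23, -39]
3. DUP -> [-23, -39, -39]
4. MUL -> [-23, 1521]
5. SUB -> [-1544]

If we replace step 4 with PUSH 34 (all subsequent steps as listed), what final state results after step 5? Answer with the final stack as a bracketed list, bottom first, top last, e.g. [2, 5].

[-23, -39, -73]

(re-executing from step 4 with the substitution; state before step 4: [-23, -39, -39])
4. PUSH 34 -> [-23, -39, -39, 34]
5. SUB -> [-23, -39, -73]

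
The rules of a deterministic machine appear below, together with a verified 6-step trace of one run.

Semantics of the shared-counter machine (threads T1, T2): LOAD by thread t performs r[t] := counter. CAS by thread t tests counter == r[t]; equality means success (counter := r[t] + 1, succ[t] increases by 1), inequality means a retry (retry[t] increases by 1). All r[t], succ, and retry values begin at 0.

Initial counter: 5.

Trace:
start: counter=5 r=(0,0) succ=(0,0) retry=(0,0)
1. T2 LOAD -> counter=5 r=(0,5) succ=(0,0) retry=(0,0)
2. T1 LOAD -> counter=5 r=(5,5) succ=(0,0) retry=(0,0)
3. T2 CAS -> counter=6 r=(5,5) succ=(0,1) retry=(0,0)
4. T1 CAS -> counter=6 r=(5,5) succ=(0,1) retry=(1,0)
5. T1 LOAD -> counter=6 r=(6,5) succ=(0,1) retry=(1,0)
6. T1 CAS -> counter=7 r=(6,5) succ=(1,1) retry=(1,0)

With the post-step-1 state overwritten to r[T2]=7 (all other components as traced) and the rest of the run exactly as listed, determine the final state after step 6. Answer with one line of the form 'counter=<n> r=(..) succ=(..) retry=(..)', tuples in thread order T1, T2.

counter=7 r=(6,7) succ=(2,0) retry=(0,1)

state after step 1 := counter=5 r=(0,7) succ=(0,0) retry=(0,0)
2. T1 LOAD -> counter=5 r=(5,7) succ=(0,0) retry=(0,0)
3. T2 CAS -> counter=5 r=(5,7) succ=(0,0) retry=(0,1)
4. T1 CAS -> counter=6 r=(5,7) succ=(1,0) retry=(0,1)
5. T1 LOAD -> counter=6 r=(6,7) succ=(1,0) retry=(0,1)
6. T1 CAS -> counter=7 r=(6,7) succ=(2,0) retry=(0,1)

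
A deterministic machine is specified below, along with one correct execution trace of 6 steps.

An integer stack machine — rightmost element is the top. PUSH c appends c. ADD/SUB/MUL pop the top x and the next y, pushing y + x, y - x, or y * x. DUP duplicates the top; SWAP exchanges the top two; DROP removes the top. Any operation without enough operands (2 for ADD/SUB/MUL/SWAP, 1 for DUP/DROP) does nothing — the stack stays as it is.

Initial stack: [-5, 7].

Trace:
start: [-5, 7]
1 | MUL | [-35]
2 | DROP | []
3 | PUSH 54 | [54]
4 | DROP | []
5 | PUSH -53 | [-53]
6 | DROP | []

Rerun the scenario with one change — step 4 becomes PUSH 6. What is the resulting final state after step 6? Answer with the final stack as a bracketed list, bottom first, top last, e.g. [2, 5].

(re-executing from step 4 with the substitution; state before step 4: [54])
4 | PUSH 6 | [54, 6]
5 | PUSH -53 | [54, 6, -53]
6 | DROP | [54, 6]

[54, 6]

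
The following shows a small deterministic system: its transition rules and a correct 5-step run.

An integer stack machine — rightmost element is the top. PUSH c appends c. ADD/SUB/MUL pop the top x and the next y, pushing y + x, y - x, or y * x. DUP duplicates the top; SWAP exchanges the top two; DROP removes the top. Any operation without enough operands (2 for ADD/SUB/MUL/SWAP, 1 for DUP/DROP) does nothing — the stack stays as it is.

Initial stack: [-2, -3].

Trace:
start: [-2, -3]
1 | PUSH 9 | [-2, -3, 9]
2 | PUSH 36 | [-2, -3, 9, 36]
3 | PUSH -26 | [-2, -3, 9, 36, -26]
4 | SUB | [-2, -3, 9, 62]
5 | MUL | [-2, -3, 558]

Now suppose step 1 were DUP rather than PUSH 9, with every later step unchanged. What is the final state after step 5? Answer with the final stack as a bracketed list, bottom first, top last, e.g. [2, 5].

[-2, -3, -186]

(re-executing from step 1 with the substitution; state before step 1: [-2, -3])
1 | DUP | [-2, -3, -3]
2 | PUSH 36 | [-2, -3, -3, 36]
3 | PUSH -26 | [-2, -3, -3, 36, -26]
4 | SUB | [-2, -3, -3, 62]
5 | MUL | [-2, -3, -186]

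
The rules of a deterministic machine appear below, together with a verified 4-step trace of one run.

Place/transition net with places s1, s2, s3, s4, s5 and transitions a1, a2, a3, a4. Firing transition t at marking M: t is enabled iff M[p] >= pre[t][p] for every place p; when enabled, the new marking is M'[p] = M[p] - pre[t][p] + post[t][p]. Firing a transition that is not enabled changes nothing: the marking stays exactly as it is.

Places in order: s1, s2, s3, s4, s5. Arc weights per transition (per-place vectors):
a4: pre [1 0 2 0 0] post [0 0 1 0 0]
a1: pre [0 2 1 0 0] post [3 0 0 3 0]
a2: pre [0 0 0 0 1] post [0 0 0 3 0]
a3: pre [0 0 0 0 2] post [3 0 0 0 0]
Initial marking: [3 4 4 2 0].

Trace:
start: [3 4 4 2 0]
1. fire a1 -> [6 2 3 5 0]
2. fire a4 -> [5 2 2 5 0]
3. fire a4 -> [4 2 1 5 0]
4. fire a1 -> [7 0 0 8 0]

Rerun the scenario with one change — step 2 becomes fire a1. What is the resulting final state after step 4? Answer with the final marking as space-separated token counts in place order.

8 0 1 8 0

(re-executing from step 2 with the substitution; state before step 2: [6 2 3 5 0])
2. fire a1 -> [9 0 2 8 0]
3. fire a4 -> [8 0 1 8 0]
4. fire a1 -> [8 0 1 8 0]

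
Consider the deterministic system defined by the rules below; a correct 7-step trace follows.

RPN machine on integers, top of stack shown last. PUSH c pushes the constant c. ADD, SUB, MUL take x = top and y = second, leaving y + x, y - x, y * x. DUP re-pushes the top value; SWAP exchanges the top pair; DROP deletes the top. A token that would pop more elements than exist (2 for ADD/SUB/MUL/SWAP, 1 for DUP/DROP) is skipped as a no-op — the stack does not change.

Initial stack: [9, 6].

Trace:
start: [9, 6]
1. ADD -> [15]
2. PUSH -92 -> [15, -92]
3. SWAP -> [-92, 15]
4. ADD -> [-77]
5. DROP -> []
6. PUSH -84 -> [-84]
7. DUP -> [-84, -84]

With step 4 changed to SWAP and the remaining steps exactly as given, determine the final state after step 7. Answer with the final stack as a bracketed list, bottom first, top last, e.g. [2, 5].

(re-executing from step 4 with the substitution; state before step 4: [-92, 15])
4. SWAP -> [15, -92]
5. DROP -> [15]
6. PUSH -84 -> [15, -84]
7. DUP -> [15, -84, -84]

[15, -84, -84]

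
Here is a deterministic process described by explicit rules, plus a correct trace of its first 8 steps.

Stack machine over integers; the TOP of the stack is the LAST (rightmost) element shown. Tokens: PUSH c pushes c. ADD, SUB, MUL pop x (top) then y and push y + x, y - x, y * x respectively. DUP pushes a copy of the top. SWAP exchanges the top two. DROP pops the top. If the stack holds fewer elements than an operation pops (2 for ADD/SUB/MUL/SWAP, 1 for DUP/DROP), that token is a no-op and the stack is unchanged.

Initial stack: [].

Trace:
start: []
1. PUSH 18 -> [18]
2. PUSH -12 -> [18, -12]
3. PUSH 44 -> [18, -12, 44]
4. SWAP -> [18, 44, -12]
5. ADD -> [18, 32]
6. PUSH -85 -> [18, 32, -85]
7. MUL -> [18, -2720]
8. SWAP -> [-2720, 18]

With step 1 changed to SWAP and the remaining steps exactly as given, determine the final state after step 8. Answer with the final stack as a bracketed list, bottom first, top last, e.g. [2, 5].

[-2720]

(re-executing from step 1 with the substitution; state before step 1: [])
1. SWAP -> []
2. PUSH -12 -> [-12]
3. PUSH 44 -> [-12, 44]
4. SWAP -> [44, -12]
5. ADD -> [32]
6. PUSH -85 -> [32, -85]
7. MUL -> [-2720]
8. SWAP -> [-2720]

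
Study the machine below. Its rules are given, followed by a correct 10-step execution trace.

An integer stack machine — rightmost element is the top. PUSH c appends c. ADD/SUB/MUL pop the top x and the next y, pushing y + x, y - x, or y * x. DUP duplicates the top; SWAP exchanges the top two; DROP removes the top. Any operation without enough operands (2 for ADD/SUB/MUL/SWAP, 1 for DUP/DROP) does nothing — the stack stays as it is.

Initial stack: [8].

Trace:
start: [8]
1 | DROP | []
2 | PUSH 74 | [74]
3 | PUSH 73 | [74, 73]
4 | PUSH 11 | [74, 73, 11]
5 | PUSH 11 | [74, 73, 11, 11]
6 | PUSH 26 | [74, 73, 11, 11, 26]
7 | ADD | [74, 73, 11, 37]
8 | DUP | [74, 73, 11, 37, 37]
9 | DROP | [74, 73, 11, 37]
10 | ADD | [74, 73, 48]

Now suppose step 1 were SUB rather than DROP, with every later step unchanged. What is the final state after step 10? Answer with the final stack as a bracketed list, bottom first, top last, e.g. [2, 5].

(re-executing from step 1 with the substitution; state before step 1: [8])
1 | SUB | [8]
2 | PUSH 74 | [8, 74]
3 | PUSH 73 | [8, 74, 73]
4 | PUSH 11 | [8, 74, 73, 11]
5 | PUSH 11 | [8, 74, 73, 11, 11]
6 | PUSH 26 | [8, 74, 73, 11, 11, 26]
7 | ADD | [8, 74, 73, 11, 37]
8 | DUP | [8, 74, 73, 11, 37, 37]
9 | DROP | [8, 74, 73, 11, 37]
10 | ADD | [8, 74, 73, 48]

[8, 74, 73, 48]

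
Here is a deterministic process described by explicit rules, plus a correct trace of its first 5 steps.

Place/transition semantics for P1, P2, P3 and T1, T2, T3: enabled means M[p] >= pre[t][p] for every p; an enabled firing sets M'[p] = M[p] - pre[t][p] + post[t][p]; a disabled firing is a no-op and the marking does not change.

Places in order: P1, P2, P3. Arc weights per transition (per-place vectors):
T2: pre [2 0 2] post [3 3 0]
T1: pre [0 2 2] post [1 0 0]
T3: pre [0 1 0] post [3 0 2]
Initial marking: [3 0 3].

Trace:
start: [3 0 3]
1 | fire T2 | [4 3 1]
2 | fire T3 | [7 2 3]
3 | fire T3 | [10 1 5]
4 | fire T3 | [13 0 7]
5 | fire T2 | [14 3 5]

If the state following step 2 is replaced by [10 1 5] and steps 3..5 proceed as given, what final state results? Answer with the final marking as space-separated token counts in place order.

14 3 5

state after step 2 := [10 1 5]
3 | fire T3 | [13 0 7]
4 | fire T3 | [13 0 7]
5 | fire T2 | [14 3 5]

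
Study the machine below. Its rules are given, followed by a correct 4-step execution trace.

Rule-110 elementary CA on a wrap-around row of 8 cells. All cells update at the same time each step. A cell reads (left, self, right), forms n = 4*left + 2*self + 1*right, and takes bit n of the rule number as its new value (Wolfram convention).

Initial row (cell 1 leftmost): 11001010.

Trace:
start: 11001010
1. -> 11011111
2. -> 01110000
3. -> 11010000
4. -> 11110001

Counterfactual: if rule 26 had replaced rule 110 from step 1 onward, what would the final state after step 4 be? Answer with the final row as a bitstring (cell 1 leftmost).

10101100

(re-executing steps 1..4 under rule 26; state before step 1: 11001010)
1. -> 10110000
2. -> 00101001
3. -> 11000110
4. -> 10101100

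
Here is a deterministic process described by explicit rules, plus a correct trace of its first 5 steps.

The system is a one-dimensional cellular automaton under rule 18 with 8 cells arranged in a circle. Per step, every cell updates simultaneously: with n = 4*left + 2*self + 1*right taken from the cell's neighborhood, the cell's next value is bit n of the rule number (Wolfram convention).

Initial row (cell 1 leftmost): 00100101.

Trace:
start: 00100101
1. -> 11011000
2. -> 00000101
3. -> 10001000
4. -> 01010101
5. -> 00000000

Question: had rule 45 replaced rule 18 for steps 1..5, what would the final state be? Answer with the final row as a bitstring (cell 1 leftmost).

11000100

(re-executing steps 1..5 under rule 45; state before step 1: 00100101)
1. -> 00100111
2. -> 00100100
3. -> 10100101
4. -> 01100111
5. -> 11000100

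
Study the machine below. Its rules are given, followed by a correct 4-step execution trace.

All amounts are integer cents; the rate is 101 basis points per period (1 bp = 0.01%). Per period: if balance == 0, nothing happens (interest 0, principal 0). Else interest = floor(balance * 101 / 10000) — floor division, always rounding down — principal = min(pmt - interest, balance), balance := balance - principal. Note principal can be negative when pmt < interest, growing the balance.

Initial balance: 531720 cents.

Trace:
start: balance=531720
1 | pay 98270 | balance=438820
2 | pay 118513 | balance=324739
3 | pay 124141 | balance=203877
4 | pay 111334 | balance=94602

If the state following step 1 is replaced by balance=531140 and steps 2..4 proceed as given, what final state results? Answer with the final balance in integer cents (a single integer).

189747

state after step 1 := balance=531140
2 | pay 118513 | balance=417991
3 | pay 124141 | balance=298071
4 | pay 111334 | balance=189747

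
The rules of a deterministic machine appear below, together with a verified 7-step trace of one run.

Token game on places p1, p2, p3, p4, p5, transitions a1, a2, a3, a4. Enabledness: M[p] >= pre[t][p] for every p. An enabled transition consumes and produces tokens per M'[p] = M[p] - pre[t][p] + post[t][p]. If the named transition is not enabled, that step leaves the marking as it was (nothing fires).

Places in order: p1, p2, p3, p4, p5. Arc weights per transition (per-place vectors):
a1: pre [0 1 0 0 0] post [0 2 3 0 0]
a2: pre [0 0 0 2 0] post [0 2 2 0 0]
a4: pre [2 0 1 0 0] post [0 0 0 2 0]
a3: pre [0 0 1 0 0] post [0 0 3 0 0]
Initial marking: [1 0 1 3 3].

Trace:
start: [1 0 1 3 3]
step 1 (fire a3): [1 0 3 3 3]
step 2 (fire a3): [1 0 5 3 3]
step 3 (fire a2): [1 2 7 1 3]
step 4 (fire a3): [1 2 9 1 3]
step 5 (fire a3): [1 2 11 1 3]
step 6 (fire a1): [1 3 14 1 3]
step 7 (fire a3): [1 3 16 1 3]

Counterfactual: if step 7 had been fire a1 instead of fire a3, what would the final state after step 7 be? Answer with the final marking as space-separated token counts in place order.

1 4 17 1 3

(re-executing from step 7 with the substitution; state before step 7: [1 3 14 1 3])
step 7 (fire a1): [1 4 17 1 3]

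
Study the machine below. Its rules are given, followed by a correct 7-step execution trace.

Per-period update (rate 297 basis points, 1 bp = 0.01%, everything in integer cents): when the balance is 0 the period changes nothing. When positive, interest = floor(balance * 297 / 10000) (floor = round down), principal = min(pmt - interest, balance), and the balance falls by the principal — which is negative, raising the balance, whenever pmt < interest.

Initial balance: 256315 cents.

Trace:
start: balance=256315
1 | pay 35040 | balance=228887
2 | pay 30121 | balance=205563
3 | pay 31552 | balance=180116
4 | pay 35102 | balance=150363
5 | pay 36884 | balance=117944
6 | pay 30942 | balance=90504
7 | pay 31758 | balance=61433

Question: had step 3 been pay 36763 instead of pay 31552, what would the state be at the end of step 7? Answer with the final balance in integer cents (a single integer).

(re-executing from step 3 with the substitution; state before step 3: balance=205563)
3 | pay 36763 | balance=174905
4 | pay 35102 | balance=144997
5 | pay 36884 | balance=112419
6 | pay 30942 | balance=84815
7 | pay 31758 | balance=55576

55576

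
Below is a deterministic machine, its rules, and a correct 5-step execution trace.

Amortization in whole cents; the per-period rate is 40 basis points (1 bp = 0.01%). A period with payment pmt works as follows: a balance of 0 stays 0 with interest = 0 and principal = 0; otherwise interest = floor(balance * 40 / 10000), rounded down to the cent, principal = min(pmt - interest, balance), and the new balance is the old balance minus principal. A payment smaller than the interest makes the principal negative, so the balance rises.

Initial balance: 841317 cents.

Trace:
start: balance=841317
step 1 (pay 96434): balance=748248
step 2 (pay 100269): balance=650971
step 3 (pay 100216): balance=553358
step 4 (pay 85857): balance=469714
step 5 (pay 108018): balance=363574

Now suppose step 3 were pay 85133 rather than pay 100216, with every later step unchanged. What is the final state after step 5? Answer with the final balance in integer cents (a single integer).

(re-executing from step 3 with the substitution; state before step 3: balance=650971)
step 3 (pay 85133): balance=568441
step 4 (pay 85857): balance=484857
step 5 (pay 108018): balance=378778

378778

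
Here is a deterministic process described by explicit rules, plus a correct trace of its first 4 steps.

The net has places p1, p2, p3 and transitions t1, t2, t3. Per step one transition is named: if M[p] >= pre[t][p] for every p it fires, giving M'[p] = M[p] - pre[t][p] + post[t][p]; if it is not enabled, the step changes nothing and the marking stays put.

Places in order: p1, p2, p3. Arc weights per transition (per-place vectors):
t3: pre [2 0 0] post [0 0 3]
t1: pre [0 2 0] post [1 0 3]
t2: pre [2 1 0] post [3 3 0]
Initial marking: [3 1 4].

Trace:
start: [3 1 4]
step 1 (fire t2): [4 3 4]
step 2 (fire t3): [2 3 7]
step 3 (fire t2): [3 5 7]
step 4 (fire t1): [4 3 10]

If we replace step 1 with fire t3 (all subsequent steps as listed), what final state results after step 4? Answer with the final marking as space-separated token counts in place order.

1 1 7

(re-executing from step 1 with the substitution; state before step 1: [3 1 4])
step 1 (fire t3): [1 1 7]
step 2 (fire t3): [1 1 7]
step 3 (fire t2): [1 1 7]
step 4 (fire t1): [1 1 7]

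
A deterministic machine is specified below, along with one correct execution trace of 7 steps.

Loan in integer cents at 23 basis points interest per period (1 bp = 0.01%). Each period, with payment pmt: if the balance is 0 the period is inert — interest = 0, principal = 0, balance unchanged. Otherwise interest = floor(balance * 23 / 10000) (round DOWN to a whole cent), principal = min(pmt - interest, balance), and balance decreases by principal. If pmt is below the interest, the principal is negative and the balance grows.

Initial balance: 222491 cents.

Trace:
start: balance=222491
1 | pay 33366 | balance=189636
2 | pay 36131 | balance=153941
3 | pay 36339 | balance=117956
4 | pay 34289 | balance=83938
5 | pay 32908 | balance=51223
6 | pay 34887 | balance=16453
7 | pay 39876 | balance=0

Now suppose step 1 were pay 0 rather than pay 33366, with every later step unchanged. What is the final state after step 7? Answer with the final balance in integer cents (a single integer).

10442

(re-executing from step 1 with the substitution; state before step 1: balance=222491)
1 | pay 0 | balance=223002
2 | pay 36131 | balance=187383
3 | pay 36339 | balance=151474
4 | pay 34289 | balance=117533
5 | pay 32908 | balance=84895
6 | pay 34887 | balance=50203
7 | pay 39876 | balance=10442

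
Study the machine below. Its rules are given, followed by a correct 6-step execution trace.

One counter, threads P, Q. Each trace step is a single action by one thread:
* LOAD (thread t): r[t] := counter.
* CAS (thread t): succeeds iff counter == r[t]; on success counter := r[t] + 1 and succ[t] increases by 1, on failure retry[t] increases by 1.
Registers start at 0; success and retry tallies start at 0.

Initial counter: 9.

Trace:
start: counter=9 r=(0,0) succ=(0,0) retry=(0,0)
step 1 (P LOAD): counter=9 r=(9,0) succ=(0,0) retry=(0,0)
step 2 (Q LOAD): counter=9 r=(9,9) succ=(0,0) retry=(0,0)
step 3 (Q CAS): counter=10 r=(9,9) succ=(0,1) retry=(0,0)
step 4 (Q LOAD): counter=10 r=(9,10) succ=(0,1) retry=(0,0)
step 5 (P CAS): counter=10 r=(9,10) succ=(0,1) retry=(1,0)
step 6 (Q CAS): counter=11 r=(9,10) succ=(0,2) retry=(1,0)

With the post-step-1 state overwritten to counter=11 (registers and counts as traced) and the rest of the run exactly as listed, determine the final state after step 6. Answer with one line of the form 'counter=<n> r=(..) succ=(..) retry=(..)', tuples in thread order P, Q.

state after step 1 := counter=11 r=(9,0) succ=(0,0) retry=(0,0)
step 2 (Q LOAD): counter=11 r=(9,11) succ=(0,0) retry=(0,0)
step 3 (Q CAS): counter=12 r=(9,11) succ=(0,1) retry=(0,0)
step 4 (Q LOAD): counter=12 r=(9,12) succ=(0,1) retry=(0,0)
step 5 (P CAS): counter=12 r=(9,12) succ=(0,1) retry=(1,0)
step 6 (Q CAS): counter=13 r=(9,12) succ=(0,2) retry=(1,0)

counter=13 r=(9,12) succ=(0,2) retry=(1,0)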